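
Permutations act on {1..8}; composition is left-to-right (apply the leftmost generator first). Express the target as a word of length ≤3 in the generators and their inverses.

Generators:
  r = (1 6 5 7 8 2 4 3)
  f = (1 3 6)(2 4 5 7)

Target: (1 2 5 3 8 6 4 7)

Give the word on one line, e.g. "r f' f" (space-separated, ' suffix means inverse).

r' r' r'

  after r': (1 3 4 2 8 7 5 6)
  after r': (1 4 8 5)(2 7 6 3)
  after r': (1 2 5 3 8 6 4 7)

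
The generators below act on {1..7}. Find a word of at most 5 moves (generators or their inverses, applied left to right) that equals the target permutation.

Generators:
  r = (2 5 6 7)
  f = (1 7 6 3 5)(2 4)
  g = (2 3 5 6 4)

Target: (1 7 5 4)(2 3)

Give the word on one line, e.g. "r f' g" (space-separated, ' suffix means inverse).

  after f': (1 5 3 6 7)(2 4)
  after r': (1 2 4 7)(3 5)
  after f': (1 4)(5 6 7)
  after g: (1 2 3 5 4)(6 7)
  after r': (1 7 5 4)(2 3)

f' r' f' g r'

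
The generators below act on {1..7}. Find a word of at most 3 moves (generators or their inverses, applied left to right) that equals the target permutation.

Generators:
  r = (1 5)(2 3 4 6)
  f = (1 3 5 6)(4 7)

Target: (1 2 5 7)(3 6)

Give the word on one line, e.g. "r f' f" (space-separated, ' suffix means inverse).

  after f: (1 3 5 6)(4 7)
  after r': (1 2 6 5 4 7 3)
  after f': (1 2 5 7)(3 6)

f r' f'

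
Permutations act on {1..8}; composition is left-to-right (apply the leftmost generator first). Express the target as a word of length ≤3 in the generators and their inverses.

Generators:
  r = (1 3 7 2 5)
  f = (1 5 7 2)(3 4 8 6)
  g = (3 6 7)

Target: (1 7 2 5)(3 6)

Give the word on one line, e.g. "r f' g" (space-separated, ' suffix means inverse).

  after r: (1 3 7 2 5)
  after g': (1 7 2 5)(3 6)

r g'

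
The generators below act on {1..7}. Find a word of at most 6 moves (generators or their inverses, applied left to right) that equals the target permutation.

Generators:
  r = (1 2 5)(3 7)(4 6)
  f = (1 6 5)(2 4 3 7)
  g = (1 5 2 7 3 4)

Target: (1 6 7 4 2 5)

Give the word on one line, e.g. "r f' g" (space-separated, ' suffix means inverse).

g f r' f'

  after g: (1 5 2 7 3 4)
  after f: (4 6 5)
  after r': (1 5 6 2)(3 7)
  after f': (1 6 7 4 2 5)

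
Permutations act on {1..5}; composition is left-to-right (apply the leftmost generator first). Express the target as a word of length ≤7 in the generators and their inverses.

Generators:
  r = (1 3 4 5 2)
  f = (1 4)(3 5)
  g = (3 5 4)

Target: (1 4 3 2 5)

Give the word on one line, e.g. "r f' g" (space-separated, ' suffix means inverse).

g' f' r f r

  after g': (3 4 5)
  after f': (1 4 3)
  after r: (1 5 2)
  after f: (1 3 5 2 4)
  after r: (1 4 3 2 5)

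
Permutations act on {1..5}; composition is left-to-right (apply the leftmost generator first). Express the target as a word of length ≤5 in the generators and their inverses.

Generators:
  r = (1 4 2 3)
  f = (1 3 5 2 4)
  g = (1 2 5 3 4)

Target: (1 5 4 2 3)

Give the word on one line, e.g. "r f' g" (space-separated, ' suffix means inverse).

  after g': (1 4 3 5 2)
  after r: (1 2 4)(3 5)
  after f': (1 5)
  after r: (1 5 4 2 3)

g' r f' r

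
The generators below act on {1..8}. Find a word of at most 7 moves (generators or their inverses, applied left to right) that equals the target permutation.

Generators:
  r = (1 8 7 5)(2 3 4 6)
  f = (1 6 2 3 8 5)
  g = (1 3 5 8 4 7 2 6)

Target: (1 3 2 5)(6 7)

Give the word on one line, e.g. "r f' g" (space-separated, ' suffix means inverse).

  after f': (1 5 8 3 2 6)
  after g': (1 3 7 4 8)
  after r: (1 4 7 6 2 3 5)
  after g': (1 8 5 6 7 2)
  after f': (1 3 2 5)(6 7)

f' g' r g' f'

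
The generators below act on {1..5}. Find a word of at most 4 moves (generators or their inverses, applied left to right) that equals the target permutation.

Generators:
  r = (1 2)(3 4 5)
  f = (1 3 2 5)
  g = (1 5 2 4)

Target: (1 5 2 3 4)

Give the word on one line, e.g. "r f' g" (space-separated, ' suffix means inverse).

r f

  after r: (1 2)(3 4 5)
  after f: (1 5 2 3 4)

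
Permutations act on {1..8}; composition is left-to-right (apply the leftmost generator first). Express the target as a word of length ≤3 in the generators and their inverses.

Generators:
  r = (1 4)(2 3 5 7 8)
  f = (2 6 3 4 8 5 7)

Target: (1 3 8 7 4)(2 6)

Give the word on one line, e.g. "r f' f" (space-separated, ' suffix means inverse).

r f'

  after r: (1 4)(2 3 5 7 8)
  after f': (1 3 8 7 4)(2 6)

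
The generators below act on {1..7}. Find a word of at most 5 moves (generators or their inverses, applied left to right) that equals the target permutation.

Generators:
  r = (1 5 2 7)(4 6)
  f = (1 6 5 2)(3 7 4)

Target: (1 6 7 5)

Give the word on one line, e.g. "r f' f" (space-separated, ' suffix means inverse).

  after f': (1 2 5 6)(3 4 7)
  after f': (1 5)(2 6)(3 7 4)
  after f': (1 6 5 2)
  after r': (1 4 6)(2 7)
  after r': (1 6 7 5)

f' f' f' r' r'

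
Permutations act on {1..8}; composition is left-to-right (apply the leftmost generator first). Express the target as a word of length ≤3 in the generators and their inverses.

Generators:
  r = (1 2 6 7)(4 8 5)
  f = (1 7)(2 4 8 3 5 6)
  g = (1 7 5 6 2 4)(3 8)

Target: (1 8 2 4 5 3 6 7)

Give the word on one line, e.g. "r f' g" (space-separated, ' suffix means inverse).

  after r: (1 2 6 7)(4 8 5)
  after f: (1 4 3 5 8 6)
  after f: (1 8 2 4 5 3 6 7)

r f f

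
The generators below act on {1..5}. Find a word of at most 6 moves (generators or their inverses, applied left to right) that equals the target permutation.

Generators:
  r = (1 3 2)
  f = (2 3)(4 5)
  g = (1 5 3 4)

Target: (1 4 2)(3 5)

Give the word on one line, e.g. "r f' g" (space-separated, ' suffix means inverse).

r' f g' r f'

  after r': (1 2 3)
  after f: (1 3)(4 5)
  after g': (1 5 3 4)
  after r: (1 5 2)(3 4)
  after f': (1 4 2)(3 5)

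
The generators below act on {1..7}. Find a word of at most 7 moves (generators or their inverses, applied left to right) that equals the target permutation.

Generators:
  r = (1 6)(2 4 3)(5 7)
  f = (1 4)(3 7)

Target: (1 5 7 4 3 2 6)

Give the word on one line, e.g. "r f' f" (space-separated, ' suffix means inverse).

  after f: (1 4)(3 7)
  after r': (1 2 3 5 7 4 6)
  after r': (1 3 7 2 4)
  after f: (1 7 2)
  after r: (1 5 7 4 3 2 6)

f r' r' f r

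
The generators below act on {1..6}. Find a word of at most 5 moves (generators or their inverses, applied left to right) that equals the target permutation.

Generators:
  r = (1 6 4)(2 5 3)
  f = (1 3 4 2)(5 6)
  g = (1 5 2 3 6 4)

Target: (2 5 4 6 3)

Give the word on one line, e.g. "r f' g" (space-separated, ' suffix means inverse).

g g f

  after g: (1 5 2 3 6 4)
  after g: (1 2 6)(3 4 5)
  after f: (2 5 4 6 3)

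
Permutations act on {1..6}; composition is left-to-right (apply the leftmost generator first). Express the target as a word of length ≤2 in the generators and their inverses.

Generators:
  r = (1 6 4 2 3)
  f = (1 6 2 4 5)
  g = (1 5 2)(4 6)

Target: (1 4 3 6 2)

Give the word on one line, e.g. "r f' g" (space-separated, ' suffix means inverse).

r r

  after r: (1 6 4 2 3)
  after r: (1 4 3 6 2)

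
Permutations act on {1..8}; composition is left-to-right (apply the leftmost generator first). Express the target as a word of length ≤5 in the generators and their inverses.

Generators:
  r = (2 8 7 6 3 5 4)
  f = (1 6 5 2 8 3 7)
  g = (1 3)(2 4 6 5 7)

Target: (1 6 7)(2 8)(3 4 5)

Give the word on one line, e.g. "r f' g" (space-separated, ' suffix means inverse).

  after f': (1 7 3 8 2 5 6)
  after g': (1 5 4 2 6 3 8 7)
  after r': (1 3 2 7)
  after r': (1 6 7)(2 8)(3 4 5)

f' g' r' r'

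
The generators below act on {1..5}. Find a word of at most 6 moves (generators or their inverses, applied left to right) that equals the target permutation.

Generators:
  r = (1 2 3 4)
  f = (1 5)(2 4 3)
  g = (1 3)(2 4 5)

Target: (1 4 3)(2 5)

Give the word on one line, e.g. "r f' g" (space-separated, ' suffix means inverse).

  after f': (1 5)(2 3 4)
  after r': (1 5 4)
  after f: (2 4 5 3)
  after g: (1 3 4 2 5)
  after r: (1 4 3)(2 5)

f' r' f g r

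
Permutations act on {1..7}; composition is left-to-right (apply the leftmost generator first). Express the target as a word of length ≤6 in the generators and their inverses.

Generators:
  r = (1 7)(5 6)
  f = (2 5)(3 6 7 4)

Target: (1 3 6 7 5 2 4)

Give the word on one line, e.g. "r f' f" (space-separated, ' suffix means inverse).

f r' f' f' r

  after f: (2 5)(3 6 7 4)
  after r': (1 7 4 3 5 2 6)
  after f': (1 6)(2 3)
  after f': (1 3 5 2 4 7 6)
  after r: (1 3 6 7 5 2 4)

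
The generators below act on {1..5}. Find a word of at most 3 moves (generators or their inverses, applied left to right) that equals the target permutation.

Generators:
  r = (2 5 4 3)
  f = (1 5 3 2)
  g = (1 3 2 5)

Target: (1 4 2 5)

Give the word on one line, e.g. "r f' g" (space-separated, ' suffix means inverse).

  after f: (1 5 3 2)
  after r: (1 4 3 5 2)
  after f: (1 4 2 5)

f r f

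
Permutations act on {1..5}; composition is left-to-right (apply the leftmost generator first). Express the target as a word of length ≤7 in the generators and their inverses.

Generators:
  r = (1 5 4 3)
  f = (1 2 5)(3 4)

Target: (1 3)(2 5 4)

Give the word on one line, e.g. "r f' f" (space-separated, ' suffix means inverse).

r' f' r' r' r'

  after r': (1 3 4 5)
  after f': (1 4 2)
  after r': (1 5)(2 3 4)
  after r': (2 4)(3 5)
  after r': (1 3)(2 5 4)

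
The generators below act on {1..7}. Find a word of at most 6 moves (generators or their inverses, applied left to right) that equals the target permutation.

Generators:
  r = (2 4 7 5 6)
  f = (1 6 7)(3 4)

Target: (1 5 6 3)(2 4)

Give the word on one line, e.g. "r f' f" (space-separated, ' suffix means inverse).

r f' r f

  after r: (2 4 7 5 6)
  after f': (1 7 5)(2 3 4 6)
  after r: (1 5)(2 3 7 6 4)
  after f: (1 5 6 3)(2 4)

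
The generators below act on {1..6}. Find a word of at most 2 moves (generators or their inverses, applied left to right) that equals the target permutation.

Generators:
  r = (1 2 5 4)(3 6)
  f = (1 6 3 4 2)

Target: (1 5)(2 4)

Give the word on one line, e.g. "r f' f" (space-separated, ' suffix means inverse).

r r

  after r: (1 2 5 4)(3 6)
  after r: (1 5)(2 4)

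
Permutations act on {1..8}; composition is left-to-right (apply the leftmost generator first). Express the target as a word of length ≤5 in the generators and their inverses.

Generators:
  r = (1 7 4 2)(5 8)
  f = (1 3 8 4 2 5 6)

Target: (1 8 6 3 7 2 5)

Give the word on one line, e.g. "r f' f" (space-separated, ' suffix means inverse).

  after r: (1 7 4 2)(5 8)
  after f': (1 7 8 2 6 5 3)
  after r: (1 4 2 6 8)(3 7 5)
  after f': (1 8 6 3 7 2 5)

r f' r f'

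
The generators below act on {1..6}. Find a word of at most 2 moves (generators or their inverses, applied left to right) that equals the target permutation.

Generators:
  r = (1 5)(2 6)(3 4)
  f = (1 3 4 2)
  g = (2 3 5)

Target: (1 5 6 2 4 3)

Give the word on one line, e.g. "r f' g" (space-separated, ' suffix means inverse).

g r

  after g: (2 3 5)
  after r: (1 5 6 2 4 3)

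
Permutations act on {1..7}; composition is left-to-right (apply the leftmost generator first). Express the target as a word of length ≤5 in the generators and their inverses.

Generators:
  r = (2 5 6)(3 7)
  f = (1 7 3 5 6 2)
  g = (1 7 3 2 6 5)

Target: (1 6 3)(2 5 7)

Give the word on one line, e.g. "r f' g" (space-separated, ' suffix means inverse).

f' g' f g'

  after f': (1 2 6 5 3 7)
  after g': (1 3)(5 7)
  after f: (1 5 3 7 6 2)
  after g': (1 6 3)(2 5 7)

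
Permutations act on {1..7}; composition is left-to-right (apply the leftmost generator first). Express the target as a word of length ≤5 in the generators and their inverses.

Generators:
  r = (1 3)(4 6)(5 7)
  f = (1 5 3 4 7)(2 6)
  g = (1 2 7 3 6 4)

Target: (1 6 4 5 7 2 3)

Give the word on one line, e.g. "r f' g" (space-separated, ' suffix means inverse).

  after g: (1 2 7 3 6 4)
  after f': (1 6 3 2 4 7 5)
  after r: (1 4 5 3 2 6)
  after g': (1 6 4 5 7 2 3)

g f' r g'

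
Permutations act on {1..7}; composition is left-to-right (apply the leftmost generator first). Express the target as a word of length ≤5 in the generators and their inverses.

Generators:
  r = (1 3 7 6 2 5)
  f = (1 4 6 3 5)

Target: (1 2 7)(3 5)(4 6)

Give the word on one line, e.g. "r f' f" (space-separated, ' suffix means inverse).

f r' f r

  after f: (1 4 6 3 5)
  after r': (1 4 7 3 2 6)
  after f: (1 6 4 7 5)(2 3)
  after r: (1 2 7)(3 5)(4 6)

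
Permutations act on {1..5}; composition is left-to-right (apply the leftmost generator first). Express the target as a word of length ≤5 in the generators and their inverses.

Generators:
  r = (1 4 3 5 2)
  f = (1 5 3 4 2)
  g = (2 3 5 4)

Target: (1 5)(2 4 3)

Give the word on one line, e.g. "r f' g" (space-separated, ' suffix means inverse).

f g' r

  after f: (1 5 3 4 2)
  after g': (1 3 5 2)
  after r: (1 5)(2 4 3)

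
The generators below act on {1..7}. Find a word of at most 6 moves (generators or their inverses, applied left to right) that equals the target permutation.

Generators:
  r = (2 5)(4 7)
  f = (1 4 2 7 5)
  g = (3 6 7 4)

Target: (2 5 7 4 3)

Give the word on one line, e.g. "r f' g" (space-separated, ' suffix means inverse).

f' g' f g

  after f': (1 5 7 2 4)
  after g': (1 5 6 3 4)(2 7)
  after f: (2 5 6 3)
  after g: (2 5 7 4 3)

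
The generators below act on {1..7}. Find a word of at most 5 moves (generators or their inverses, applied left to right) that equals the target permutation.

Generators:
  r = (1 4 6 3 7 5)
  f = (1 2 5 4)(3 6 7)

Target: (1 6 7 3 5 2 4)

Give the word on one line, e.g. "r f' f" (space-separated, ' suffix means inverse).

  after f': (1 4 5 2)(3 7 6)
  after f': (1 5)(2 4)(3 6 7)
  after r': (1 7 6 3 4 2)
  after f': (1 6 7 3 5 2 4)

f' f' r' f'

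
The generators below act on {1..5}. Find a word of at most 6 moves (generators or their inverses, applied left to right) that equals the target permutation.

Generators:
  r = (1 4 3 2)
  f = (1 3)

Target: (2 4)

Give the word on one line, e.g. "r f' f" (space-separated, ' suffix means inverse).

  after r: (1 4 3 2)
  after f': (1 4)(2 3)
  after f': (1 4 3 2)
  after r: (1 3)(2 4)
  after f: (2 4)

r f' f' r f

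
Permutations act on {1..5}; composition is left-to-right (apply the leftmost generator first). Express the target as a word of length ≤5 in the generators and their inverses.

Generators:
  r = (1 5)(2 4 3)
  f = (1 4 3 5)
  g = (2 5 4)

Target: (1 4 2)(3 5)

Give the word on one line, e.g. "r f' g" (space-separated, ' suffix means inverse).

  after r': (1 5)(2 3 4)
  after f': (1 3)(2 4)
  after f': (1 4 2)(3 5)

r' f' f'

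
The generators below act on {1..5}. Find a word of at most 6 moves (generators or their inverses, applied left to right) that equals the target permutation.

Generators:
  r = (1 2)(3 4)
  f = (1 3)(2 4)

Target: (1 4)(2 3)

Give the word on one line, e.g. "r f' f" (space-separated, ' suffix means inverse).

r f' r r

  after r: (1 2)(3 4)
  after f': (1 4)(2 3)
  after r: (1 3)(2 4)
  after r: (1 4)(2 3)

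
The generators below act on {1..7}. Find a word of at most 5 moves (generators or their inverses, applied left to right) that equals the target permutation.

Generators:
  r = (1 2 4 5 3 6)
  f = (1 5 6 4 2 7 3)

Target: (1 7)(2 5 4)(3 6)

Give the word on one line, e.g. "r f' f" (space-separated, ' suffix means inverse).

  after f': (1 3 7 2 4 6 5)
  after f': (1 7 4 5 3 2 6)
  after r': (1 7 2 3)
  after r': (1 7)(2 5 4)(3 6)

f' f' r' r'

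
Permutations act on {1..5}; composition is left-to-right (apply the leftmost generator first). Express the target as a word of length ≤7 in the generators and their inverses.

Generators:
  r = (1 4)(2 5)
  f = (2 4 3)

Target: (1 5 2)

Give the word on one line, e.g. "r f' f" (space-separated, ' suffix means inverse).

f' r' f' r f

  after f': (2 3 4)
  after r': (1 4 5 2 3)
  after f': (1 2 4 5 3)
  after r: (1 5 3 4 2)
  after f: (1 5 2)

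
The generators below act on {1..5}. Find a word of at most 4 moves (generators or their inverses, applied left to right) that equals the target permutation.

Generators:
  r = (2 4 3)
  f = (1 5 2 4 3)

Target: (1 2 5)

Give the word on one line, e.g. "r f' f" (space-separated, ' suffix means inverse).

  after f': (1 3 4 2 5)
  after r': (1 4 3 2 5)
  after r': (1 2 5)

f' r' r'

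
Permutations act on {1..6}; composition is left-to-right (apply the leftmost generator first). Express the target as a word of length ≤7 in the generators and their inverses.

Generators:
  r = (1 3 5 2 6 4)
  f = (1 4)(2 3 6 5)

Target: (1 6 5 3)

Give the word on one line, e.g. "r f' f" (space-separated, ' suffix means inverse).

  after f: (1 4)(2 3 6 5)
  after r: (2 5 6)(3 4)
  after r: (1 3)(4 5)
  after f': (1 2 5)(3 4 6)
  after r: (1 6 5 3)

f r r f' r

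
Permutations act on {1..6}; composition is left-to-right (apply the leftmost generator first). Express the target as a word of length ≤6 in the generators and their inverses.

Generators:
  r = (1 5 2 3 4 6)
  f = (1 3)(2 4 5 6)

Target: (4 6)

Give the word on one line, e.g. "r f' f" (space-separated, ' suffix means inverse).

  after r: (1 5 2 3 4 6)
  after r: (1 2 4)(3 6 5)
  after r: (1 3)(2 6)(4 5)
  after f: (4 6)

r r r f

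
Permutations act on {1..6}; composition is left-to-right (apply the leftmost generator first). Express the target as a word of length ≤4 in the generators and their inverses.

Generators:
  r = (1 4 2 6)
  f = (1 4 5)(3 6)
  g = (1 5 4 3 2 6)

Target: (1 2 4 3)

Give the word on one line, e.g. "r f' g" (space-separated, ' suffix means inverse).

  after r': (1 6 2 4)
  after f: (1 3 6 2 5)
  after g: (1 2 4 3)

r' f g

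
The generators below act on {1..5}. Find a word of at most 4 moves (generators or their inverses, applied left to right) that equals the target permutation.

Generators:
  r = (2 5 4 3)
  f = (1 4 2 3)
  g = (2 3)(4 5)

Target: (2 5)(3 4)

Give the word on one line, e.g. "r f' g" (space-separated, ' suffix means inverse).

  after r': (2 3 4 5)
  after g: (3 5)
  after r: (2 5)(3 4)

r' g r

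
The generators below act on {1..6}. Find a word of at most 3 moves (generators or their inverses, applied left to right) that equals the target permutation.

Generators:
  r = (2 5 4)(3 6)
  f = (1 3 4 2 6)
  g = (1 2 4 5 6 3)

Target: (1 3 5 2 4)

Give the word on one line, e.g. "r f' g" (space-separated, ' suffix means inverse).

  after r: (2 5 4)(3 6)
  after g': (1 3 5 2 4)

r g'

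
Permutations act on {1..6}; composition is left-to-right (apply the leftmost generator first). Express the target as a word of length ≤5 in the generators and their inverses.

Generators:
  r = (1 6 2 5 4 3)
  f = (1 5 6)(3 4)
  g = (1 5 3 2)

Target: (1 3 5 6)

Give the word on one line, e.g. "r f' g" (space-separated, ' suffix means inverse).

  after g': (1 2 3 5)
  after r': (1 6)(2 4 5 3)
  after g': (1 6 2 4)
  after r': (2 5)(3 4)
  after r': (1 3 5 6)

g' r' g' r' r'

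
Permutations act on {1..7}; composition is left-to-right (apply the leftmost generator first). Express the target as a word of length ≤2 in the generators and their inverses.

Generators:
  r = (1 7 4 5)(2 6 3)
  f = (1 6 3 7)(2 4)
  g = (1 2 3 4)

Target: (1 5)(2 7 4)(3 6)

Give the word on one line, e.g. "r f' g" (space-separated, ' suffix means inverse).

  after g': (1 4 3 2)
  after r: (1 5)(2 7 4)(3 6)

g' r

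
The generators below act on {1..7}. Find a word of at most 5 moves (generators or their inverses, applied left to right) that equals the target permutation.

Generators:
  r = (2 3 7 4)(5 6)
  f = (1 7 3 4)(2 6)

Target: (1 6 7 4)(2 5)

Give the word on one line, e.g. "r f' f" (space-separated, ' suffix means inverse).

  after f': (1 4 3 7)(2 6)
  after r: (1 2 5 6 3 4 7)
  after f: (1 6 4 3)(2 5)
  after f: (1 2 5 6)(3 7)
  after f: (1 6 7 4)(2 5)

f' r f f f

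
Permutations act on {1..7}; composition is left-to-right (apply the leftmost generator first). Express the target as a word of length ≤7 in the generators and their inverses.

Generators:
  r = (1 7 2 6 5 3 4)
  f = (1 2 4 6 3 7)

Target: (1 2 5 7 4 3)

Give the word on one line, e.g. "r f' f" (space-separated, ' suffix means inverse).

  after f: (1 2 4 6 3 7)
  after r': (1 7 4 2 3)(5 6)
  after f': (1 3 7 2 6 5 4)
  after r: (1 4 7 6 3 2 5)
  after f': (1 2 5 7 4 3)

f r' f' r f'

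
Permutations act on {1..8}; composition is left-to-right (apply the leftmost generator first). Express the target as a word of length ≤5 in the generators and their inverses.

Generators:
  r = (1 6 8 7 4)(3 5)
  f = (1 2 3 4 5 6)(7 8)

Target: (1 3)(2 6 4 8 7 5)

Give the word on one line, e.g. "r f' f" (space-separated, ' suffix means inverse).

  after r: (1 6 8 7 4)(3 5)
  after f': (1 5 2)(3 4 6 7)
  after r: (1 3)(2 6 4 8 7 5)

r f' r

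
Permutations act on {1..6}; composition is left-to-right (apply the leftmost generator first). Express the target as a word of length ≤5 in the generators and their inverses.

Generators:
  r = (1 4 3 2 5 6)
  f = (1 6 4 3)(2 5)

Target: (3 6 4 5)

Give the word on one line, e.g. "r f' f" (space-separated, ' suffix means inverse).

r r f f r

  after r: (1 4 3 2 5 6)
  after r: (1 3 5)(2 6 4)
  after f: (2 4 5 6 3)
  after f: (1 6)(2 3 5 4)
  after r: (3 6 4 5)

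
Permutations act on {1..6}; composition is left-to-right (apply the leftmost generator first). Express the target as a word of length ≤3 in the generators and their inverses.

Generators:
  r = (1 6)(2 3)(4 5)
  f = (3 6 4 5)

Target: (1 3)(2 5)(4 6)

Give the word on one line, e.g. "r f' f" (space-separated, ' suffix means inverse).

  after f: (3 6 4 5)
  after r': (1 6 5 2 3)
  after f': (1 3)(2 5)(4 6)

f r' f'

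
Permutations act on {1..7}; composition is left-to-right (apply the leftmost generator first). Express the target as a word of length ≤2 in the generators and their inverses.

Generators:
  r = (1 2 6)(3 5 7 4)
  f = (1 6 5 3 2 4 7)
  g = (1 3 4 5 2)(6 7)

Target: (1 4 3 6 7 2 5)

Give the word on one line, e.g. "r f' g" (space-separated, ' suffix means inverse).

f' f'

  after f': (1 7 4 2 3 5 6)
  after f': (1 4 3 6 7 2 5)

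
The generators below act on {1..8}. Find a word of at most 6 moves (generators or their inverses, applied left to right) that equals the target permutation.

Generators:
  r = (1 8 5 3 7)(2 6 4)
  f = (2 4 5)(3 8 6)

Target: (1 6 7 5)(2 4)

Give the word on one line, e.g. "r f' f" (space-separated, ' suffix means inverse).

  after f': (2 5 4)(3 6 8)
  after r': (1 7 3 2 8 5 6)
  after f': (1 7 6)(2 3 5 8 4)
  after r': (1 3 8 6 7 2 5)
  after f': (1 6 7 5)(2 4)

f' r' f' r' f'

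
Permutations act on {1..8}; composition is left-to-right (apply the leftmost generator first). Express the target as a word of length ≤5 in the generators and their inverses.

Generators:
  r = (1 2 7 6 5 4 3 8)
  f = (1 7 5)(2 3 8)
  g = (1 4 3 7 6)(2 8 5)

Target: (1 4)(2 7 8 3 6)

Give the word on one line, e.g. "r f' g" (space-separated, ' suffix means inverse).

r r f r f'

  after r: (1 2 7 6 5 4 3 8)
  after r: (1 7 5 3)(2 6 4 8)
  after f: (1 5 8 3 7)(2 6 4)
  after r: (1 4 7 2 5)(3 6)
  after f': (1 4)(2 7 8 3 6)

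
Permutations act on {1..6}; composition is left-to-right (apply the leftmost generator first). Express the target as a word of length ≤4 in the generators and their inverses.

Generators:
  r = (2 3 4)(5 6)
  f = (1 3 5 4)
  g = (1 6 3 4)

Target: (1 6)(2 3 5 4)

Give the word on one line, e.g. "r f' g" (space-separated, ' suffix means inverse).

  after r: (2 3 4)(5 6)
  after g': (1 4 2 6 5)
  after f: (2 6 4)(3 5)
  after g: (1 6)(2 3 5 4)

r g' f g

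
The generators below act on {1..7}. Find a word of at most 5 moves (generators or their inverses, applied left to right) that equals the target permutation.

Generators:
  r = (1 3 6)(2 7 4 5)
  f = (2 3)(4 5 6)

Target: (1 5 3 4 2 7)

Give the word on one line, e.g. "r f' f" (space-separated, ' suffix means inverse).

r' f' r' f' f'

  after r': (1 6 3)(2 5 4 7)
  after f': (1 5 6 2 4 7 3)
  after r': (1 4 2 7)(3 6 5)
  after f': (1 6 4 3 5 2 7)
  after f': (1 5 3 4 2 7)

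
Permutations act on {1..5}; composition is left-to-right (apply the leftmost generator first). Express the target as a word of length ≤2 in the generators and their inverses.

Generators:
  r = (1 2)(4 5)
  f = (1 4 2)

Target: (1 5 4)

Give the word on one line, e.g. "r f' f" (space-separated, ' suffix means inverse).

  after f: (1 4 2)
  after r: (1 5 4)

f r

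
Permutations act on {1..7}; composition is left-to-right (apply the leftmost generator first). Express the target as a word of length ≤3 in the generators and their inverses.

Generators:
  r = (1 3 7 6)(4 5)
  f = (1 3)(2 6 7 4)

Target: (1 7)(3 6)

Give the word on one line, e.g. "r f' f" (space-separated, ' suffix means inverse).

  after r': (1 6 7 3)(4 5)
  after r': (1 7)(3 6)

r' r'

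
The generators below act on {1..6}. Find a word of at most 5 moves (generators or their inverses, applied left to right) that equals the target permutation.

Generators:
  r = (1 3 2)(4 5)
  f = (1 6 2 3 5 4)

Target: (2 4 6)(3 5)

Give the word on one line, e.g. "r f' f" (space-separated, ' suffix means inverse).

r' f' r' r' f'

  after r': (1 2 3)(4 5)
  after f': (1 6)(3 4)
  after r': (1 6 2 3 5 4)
  after r': (1 6 3 4 2)
  after f': (2 4 6)(3 5)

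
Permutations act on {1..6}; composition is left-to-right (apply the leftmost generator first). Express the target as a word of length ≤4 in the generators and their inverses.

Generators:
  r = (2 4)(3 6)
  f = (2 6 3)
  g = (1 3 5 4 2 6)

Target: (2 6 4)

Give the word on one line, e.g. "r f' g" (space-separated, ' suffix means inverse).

f' r

  after f': (2 3 6)
  after r: (2 6 4)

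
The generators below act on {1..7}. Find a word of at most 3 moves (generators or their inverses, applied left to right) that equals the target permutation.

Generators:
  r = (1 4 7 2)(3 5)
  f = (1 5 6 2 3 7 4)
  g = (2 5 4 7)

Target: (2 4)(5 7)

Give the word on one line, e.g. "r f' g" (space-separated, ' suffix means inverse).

g' g'

  after g': (2 7 4 5)
  after g': (2 4)(5 7)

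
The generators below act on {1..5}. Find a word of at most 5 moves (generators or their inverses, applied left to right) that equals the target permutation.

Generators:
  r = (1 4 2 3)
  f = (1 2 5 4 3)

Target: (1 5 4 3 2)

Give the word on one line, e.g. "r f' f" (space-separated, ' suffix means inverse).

r f' r'

  after r: (1 4 2 3)
  after f': (1 5 2 4)
  after r': (1 5 4 3 2)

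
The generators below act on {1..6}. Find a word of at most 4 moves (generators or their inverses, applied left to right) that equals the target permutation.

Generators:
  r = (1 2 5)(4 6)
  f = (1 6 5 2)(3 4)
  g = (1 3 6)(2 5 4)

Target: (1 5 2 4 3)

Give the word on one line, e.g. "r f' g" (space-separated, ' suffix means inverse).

  after r: (1 2 5)(4 6)
  after f: (3 4 5 6)
  after r: (1 2 5 4)(3 6)
  after g: (1 5 2 4 3)

r f r g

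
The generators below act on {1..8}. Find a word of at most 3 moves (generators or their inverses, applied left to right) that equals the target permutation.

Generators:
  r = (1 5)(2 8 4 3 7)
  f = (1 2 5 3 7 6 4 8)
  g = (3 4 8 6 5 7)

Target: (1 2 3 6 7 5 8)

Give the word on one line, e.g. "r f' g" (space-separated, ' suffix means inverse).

r' f'

  after r': (1 5)(2 7 3 4 8)
  after f': (1 2 3 6 7 5 8)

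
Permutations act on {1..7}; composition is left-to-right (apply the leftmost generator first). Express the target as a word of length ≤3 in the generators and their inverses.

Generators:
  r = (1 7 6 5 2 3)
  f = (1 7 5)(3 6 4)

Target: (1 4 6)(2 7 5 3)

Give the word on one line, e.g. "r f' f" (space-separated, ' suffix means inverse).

r' f'

  after r': (1 3 2 5 6 7)
  after f': (1 4 6)(2 7 5 3)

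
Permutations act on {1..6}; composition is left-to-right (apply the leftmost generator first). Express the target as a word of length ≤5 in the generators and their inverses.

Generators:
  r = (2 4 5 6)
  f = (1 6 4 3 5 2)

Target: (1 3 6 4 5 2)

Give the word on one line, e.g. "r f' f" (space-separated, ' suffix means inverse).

  after r: (2 4 5 6)
  after r: (2 5)(4 6)
  after f: (1 6 3 5)
  after r': (1 5)(2 6 3 4)
  after f': (1 3 6 4 5 2)

r r f r' f'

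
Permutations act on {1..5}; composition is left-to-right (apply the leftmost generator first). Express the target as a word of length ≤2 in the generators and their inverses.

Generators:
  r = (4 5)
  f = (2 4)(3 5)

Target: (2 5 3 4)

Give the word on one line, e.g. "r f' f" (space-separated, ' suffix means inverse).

  after f: (2 4)(3 5)
  after r': (2 5 3 4)

f r'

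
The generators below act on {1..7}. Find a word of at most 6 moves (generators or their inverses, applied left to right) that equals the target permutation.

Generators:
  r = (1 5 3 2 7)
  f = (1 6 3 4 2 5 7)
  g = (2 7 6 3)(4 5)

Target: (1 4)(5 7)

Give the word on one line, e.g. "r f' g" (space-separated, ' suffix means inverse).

f r' g' f' g'

  after f: (1 6 3 4 2 5 7)
  after r': (1 6 5 2)(3 4)
  after g': (1 7 2)(3 5)(4 6)
  after f': (1 5 6 3 2 7 4)
  after g': (1 4)(5 7)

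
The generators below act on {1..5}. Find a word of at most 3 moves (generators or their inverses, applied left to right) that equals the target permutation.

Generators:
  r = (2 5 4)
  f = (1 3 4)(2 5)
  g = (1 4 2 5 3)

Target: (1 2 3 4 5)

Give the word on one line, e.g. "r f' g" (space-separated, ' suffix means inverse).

  after g: (1 4 2 5 3)
  after g: (1 2 3 4 5)

g g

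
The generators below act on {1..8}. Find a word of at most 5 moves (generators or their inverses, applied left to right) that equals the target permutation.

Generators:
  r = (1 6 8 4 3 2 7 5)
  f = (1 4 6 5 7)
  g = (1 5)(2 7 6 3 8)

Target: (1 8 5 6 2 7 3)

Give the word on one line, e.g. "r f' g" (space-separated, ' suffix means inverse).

  after g: (1 5)(2 7 6 3 8)
  after f': (1 6 3 8 2 5 7 4)
  after r: (1 8 7 3 4 6 2)
  after f': (1 8 5 6 2 7 3)

g f' r f'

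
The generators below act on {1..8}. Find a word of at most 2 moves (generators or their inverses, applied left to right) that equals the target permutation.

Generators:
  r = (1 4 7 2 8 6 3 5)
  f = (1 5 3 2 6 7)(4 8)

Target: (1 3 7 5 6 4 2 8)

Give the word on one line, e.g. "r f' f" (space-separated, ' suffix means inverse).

  after f: (1 5 3 2 6 7)(4 8)
  after r': (1 3 7 5 6 4 2 8)

f r'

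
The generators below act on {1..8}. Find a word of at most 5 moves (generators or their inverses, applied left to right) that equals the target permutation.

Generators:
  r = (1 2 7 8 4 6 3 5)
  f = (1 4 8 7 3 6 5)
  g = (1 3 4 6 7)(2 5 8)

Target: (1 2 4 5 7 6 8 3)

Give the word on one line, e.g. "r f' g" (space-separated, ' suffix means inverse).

r' g r' r'

  after r': (1 5 3 6 4 8 7 2)
  after g: (1 8)(2 3 7 5 4)
  after r': (1 7 3 2 6 4)(5 8)
  after r': (1 2 4 5 7 6 8 3)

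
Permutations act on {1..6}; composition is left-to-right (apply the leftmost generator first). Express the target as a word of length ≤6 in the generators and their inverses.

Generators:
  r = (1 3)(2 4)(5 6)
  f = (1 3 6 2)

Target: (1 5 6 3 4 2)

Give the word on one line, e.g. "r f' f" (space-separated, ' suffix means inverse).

f r r f r'

  after f: (1 3 6 2)
  after r: (2 3 5 6 4)
  after r: (1 3 6 2)
  after f: (1 6)(2 3)
  after r': (1 5 6 3 4 2)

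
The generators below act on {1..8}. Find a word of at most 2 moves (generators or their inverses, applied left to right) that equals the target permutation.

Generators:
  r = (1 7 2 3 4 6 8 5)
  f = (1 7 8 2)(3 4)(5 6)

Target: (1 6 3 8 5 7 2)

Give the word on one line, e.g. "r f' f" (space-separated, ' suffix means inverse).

r' f'

  after r': (1 5 8 6 4 3 2 7)
  after f': (1 6 3 8 5 7 2)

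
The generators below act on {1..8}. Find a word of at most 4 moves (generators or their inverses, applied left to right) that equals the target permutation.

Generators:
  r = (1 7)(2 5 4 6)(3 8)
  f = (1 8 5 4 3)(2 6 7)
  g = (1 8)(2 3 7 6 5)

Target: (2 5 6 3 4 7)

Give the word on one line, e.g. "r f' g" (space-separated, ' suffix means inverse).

  after f: (1 8 5 4 3)(2 6 7)
  after r': (1 3 7 6)(2 4 8)
  after g: (1 7 5 2 4)(3 6 8)
  after r': (2 5 6 3 4 7)

f r' g r'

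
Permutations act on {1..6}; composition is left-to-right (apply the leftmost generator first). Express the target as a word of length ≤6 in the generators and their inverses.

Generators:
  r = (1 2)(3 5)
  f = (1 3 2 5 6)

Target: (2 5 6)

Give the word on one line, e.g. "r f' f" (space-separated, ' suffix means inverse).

  after r': (1 2)(3 5)
  after f': (1 3 2 6 5)
  after f': (2 5 6)
  after r': (1 2 3 5 6)
  after r': (2 5 6)

r' f' f' r' r'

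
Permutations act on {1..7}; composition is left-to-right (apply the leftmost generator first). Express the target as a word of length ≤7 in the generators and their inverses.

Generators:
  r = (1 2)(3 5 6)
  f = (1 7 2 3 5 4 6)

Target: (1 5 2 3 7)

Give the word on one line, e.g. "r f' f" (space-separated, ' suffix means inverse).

  after f: (1 7 2 3 5 4 6)
  after r: (1 7)(2 5 4 3 6)
  after f: (1 2 4 5 6 3)
  after f: (1 3 7 2 6 5)
  after r: (1 5 2 3 7)

f r f f r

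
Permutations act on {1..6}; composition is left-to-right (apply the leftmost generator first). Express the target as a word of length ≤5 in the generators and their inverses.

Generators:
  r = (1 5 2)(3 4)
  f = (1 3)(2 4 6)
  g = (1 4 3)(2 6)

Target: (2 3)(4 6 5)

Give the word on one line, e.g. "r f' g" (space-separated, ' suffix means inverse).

  after r': (1 2 5)(3 4)
  after f': (1 6 4)(2 5 3)
  after f': (1 4 3 6 2 5)
  after r': (1 3 6 5 2)
  after f: (2 3)(4 6 5)

r' f' f' r' f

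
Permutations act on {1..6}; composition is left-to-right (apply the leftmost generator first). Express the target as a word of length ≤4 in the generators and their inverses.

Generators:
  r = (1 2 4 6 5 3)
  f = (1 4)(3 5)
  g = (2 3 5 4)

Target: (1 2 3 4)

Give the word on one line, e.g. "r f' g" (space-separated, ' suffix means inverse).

f' g f f

  after f': (1 4)(3 5)
  after g: (1 2 3 4)
  after f: (1 2 5 3)
  after f: (1 2 3 4)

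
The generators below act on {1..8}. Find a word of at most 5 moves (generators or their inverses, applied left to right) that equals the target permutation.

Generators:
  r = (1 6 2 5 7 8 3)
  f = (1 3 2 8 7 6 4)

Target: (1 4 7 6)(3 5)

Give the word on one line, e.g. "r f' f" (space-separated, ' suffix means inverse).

f' r r r

  after f': (1 4 6 7 8 2 3)
  after r: (1 4 2)(3 6 8 5 7)
  after r: (1 4 5 8 7)(2 6 3)
  after r: (1 4 7 6)(3 5)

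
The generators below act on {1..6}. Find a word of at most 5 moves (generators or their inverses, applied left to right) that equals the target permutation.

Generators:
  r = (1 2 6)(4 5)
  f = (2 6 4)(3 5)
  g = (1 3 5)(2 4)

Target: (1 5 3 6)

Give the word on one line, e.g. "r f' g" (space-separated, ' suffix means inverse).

  after r: (1 2 6)(4 5)
  after g: (1 4)(2 6 3 5)
  after r': (1 5)(3 4 6)
  after f': (1 3 6 5)(2 4)
  after g: (1 5 3 6)

r g r' f' g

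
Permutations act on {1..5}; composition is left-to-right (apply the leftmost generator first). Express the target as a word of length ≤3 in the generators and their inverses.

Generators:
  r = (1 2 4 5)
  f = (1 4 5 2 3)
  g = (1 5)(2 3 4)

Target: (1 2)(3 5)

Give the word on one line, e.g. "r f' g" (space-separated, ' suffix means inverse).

  after r: (1 2 4 5)
  after f: (1 3)(2 5 4)
  after g': (1 2)(3 5)

r f g'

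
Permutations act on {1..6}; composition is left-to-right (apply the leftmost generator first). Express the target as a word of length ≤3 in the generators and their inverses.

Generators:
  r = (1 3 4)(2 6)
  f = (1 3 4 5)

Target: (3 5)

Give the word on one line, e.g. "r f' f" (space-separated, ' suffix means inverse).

r f r

  after r: (1 3 4)(2 6)
  after f: (1 4 3 5)(2 6)
  after r: (3 5)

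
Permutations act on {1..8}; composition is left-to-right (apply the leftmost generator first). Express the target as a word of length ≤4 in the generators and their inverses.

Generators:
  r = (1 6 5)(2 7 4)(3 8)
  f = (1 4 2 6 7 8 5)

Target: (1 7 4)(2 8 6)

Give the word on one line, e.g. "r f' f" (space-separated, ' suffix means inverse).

  after f': (1 5 8 7 6 2 4)
  after r: (3 8 4 6 7 5)
  after r: (1 6 4 5 8 2 7)
  after f: (1 7 4)(2 8 6)

f' r r f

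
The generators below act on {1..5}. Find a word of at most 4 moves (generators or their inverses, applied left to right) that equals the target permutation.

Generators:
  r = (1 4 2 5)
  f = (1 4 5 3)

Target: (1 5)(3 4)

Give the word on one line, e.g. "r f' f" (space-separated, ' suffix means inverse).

  after f: (1 4 5 3)
  after f: (1 5)(3 4)

f f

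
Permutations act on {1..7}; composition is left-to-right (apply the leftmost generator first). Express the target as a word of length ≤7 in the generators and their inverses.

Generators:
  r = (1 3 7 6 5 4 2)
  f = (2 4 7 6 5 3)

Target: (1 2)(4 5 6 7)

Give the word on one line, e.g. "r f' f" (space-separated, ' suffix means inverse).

  after r': (1 2 4 5 6 7 3)
  after r': (1 4 6 3 2 5 7)
  after f: (1 7)(2 3 4 5 6)
  after r': (1 3 5 7 2)(4 6)
  after f: (1 2)(4 5 6 7)

r' r' f r' f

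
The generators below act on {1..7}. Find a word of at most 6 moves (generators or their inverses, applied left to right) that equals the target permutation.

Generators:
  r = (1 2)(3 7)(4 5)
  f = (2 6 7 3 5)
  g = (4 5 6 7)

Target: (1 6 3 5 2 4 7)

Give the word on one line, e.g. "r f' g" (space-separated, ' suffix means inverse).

  after g': (4 7 6 5)
  after f': (2 5 4 6 3 7)
  after r': (1 2 4 6 7)
  after f: (1 6 3 5 2 4 7)

g' f' r' f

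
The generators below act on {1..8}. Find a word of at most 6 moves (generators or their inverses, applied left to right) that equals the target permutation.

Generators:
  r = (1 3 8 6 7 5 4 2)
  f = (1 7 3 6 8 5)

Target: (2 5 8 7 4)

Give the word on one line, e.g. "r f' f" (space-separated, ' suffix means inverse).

  after f': (1 5 8 6 3 7)
  after r': (1 7 2 4 5 3 6)
  after f: (1 3 8 5 6 7 2 4)
  after r': (2 5 8 7 4)

f' r' f r'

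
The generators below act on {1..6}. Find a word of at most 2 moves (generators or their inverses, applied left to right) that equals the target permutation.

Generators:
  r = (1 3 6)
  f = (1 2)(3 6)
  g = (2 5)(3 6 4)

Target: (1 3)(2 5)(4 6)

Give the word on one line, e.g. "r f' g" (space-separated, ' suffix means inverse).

g r

  after g: (2 5)(3 6 4)
  after r: (1 3)(2 5)(4 6)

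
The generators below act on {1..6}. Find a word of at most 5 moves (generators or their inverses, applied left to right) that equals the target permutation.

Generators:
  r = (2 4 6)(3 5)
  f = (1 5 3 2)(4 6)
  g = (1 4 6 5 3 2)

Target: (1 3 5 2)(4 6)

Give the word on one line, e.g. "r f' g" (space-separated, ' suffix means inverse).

  after g: (1 4 6 5 3 2)
  after f': (1 6)
  after f': (1 4 6 2 3 5)
  after r': (1 2 5)
  after f': (1 3 5 2)(4 6)

g f' f' r' f'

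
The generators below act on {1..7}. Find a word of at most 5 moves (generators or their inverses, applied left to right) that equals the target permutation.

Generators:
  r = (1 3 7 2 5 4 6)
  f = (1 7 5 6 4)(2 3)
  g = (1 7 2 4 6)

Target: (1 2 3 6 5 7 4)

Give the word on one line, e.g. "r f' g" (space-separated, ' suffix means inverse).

g' r' g'

  after g': (1 6 4 2 7)
  after r': (1 4 7 6 5 2 3)
  after g': (1 2 3 6 5 7 4)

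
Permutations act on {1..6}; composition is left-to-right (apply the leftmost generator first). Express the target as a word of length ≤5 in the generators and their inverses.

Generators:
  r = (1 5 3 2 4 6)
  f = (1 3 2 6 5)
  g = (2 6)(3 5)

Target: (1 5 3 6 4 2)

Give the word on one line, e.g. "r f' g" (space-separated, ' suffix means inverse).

g f r'

  after g: (2 6)(3 5)
  after f: (1 3)(2 5)
  after r': (1 5 3 6 4 2)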